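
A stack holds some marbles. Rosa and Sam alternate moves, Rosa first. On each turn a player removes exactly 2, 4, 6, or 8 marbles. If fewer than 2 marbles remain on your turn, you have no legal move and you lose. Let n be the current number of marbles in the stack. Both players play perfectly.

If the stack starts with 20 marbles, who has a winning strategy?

Sam wins.

Use the standard recursion: the mover loses at a terminal position; elsewhere, the mover wins exactly when some move hands the opponent an L position.
n=0: no move → L
n=1: no move → L
n=2: can move to 0, which is L ⇒ W
n=3: can move to 1, which is L ⇒ W
n=4: can move to 0, which is L ⇒ W
n=5: can move to 1, which is L ⇒ W
n=6: can move to 0, which is L ⇒ W
n=7: can move to 1, which is L ⇒ W
n=8: can move to 0, which is L ⇒ W
n=9: can move to 1, which is L ⇒ W
n=10: moves to 8(W), 6(W), 4(W), 2(W); every one is W ⇒ L
n=11: moves to 9(W), 7(W), 5(W), 3(W); every one is W ⇒ L
n=12: can move to 10, which is L ⇒ W
n=13: can move to 11, which is L ⇒ W
n=14: can move to 10, which is L ⇒ W
n=15: can move to 11, which is L ⇒ W
n=16: can move to 10, which is L ⇒ W
n=17: can move to 11, which is L ⇒ W
n=18: can move to 10, which is L ⇒ W
n=19: can move to 11, which is L ⇒ W
n=20: moves to 18(W), 16(W), 14(W), 12(W); every one is W ⇒ L
The starting position 20 is L: whatever Rosa does, the opponent receives a W position.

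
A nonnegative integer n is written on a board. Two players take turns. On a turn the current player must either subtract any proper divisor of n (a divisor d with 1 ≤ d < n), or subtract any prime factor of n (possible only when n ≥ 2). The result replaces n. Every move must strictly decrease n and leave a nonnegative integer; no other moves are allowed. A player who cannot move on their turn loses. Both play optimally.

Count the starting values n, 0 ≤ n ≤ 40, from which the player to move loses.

Build the W/L table. Terminal = L. A non-terminal position is W if it has a move to some L; otherwise it is L.
n=0: no move → L
n=1: no move → L
n=2: W (go to 0, an L position)
n=3: W (go to 0, an L position)
n=4: L (options 2(W), 3(W) are all W)
n=5: W (go to 0, an L position)
n=6: W (go to 4, an L position)
n=7: W (go to 0, an L position)
n=8: W (go to 4, an L position)
n=9: L (options 6(W), 8(W) are all W)
n=10: W (go to 9, an L position)
n=11: W (go to 0, an L position)
n=12: W (go to 9, an L position)
n=13: W (go to 0, an L position)
n=14: L (options 7(W), 12(W), 13(W) are all W)
n=15: W (go to 14, an L position)
n=16: W (go to 14, an L position)
n=17: W (go to 0, an L position)
n=18: W (go to 9, an L position)
n=19: W (go to 0, an L position)
n=20: L (options 10(W), 15(W), 16(W), 18(W), 19(W) are all W)
n=21: W (go to 14, an L position)
n=22: W (go to 20, an L position)
n=23: W (go to 0, an L position)
n=24: W (go to 20, an L position)
n=25: W (go to 20, an L position)
n=26: L (options 13(W), 24(W), 25(W) are all W)
n=27: W (go to 26, an L position)
n=28: W (go to 14, an L position)
n=29: W (go to 0, an L position)
n=30: W (go to 20, an L position)
n=31: W (go to 0, an L position)
n=32: L (options 16(W), 24(W), 28(W), 30(W), 31(W) are all W)
n=33: W (go to 32, an L position)
n=34: W (go to 32, an L position)
n=35: L (options 28(W), 30(W), 34(W) are all W)
n=36: W (go to 32, an L position)
n=37: W (go to 0, an L position)
n=38: L (options 19(W), 36(W), 37(W) are all W)
n=39: W (go to 26, an L position)
n=40: W (go to 20, an L position)
L entries with 0 ≤ n ≤ 40: n = 0, 1, 4, 9, 14, 20, 26, 32, 35, 38; that makes 10.

10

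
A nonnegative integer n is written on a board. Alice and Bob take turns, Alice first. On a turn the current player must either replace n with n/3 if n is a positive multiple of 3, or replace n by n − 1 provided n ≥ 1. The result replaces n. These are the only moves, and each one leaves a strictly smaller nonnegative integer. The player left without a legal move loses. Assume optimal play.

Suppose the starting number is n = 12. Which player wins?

Alice wins.

Positions with no move are L. A position that does have a move is losing for the player to move precisely when every available move leads to a winning position for the opponent. Fill in the labels:
n=0: no move → L
n=1: W (go to 0, an L position)
n=2: L (sole option 1(W) is W)
n=3: W (go to 2, an L position)
n=4: L (sole option 3(W) is W)
n=5: W (go to 4, an L position)
n=6: W (go to 2, an L position)
n=7: L (sole option 6(W) is W)
n=8: W (go to 7, an L position)
n=9: L (options 3(W), 8(W) are all W)
n=10: W (go to 9, an L position)
n=11: L (sole option 10(W) is W)
n=12: W (go to 4, an L position)
From 12 Alice can move to 4, reaching an L position.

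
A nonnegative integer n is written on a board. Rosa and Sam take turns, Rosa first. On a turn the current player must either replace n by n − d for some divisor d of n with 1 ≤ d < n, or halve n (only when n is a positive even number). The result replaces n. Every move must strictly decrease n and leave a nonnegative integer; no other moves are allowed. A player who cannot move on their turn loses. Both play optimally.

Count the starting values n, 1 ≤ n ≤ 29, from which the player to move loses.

Label each position W (a win for the player to move) or L (a loss). A position with no legal move is L; any other position is W exactly when some move reaches an L, and L when every move reaches a W.
n=0: no move → L
n=1: no move → L
n=2: →1(L), so W
n=3: →2(W) only, which is W, so L
n=4: →3(L), so W
n=5: →4(W) only, which is W, so L
n=6: →3(L), so W
n=7: →6(W) only, which is W, so L
n=8: →7(L), so W
n=9: →6(W), 8(W) — all W, so L
n=10: →5(L), so W
n=11: →10(W) only, which is W, so L
n=12: →9(L), so W
n=13: →12(W) only, which is W, so L
n=14: →7(L), so W
n=15: →10(W), 12(W), 14(W) — all W, so L
n=16: →15(L), so W
n=17: →16(W) only, which is W, so L
n=18: →9(L), so W
n=19: →18(W) only, which is W, so L
n=20: →15(L), so W
n=21: →14(W), 18(W), 20(W) — all W, so L
n=22: →11(L), so W
n=23: →22(W) only, which is W, so L
n=24: →21(L), so W
n=25: →20(W), 24(W) — all W, so L
n=26: →13(L), so W
n=27: →18(W), 24(W), 26(W) — all W, so L
n=28: →21(L), so W
n=29: →28(W) only, which is W, so L
L entries with 1 ≤ n ≤ 29 (n=0 is outside the asked range and is not counted): n = 1, 3, 5, 7, 9, 11, 13, 15, 17, 19, 21, 23, 25, 27, 29; that makes 15.

15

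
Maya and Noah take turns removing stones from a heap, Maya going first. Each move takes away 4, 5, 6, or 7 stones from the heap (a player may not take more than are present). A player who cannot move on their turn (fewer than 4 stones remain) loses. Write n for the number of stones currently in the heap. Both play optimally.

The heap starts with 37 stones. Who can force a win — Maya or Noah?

Work bottom-up. With no move the player to move loses. Otherwise the position is W if at least one move leads to an L position for the opponent, and L if every move leads to a W.
n=0: no move → L
n=1: no move → L
n=2: no move → L
n=3: no move → L
n=4: →0(L), so W
n=5: →1(L), so W
n=6: →2(L), so W
n=7: →3(L), so W
n=8: →3(L), so W
n=9: →3(L), so W
n=10: →3(L), so W
n=11: →7(W), 6(W), 5(W), 4(W) — all W, so L
n=12: →8(W), 7(W), 6(W), 5(W) — all W, so L
n=13: →9(W), 8(W), 7(W), 6(W) — all W, so L
n=14: →10(W), 9(W), 8(W), 7(W) — all W, so L
n=15: →11(L), so W
n=16: →12(L), so W
n=17: →13(L), so W
n=18: →14(L), so W
n=19: →14(L), so W
n=20: →14(L), so W
n=21: →14(L), so W
n=22: →18(W), 17(W), 16(W), 15(W) — all W, so L
n=23: →19(W), 18(W), 17(W), 16(W) — all W, so L
n=24: →20(W), 19(W), 18(W), 17(W) — all W, so L
n=25: →21(W), 20(W), 19(W), 18(W) — all W, so L
n=26: →22(L), so W
n=27: →23(L), so W
n=28: →24(L), so W
n=29: →25(L), so W
n=30: →25(L), so W
n=31: →25(L), so W
n=32: →25(L), so W
n=33: →29(W), 28(W), 27(W), 26(W) — all W, so L
n=34: →30(W), 29(W), 28(W), 27(W) — all W, so L
n=35: →31(W), 30(W), 29(W), 28(W) — all W, so L
n=36: →32(W), 31(W), 30(W), 29(W) — all W, so L
n=37: →33(L), so W
The starting position 37 is W: Maya should remove 4, leaving 33, handing over an L position.

Maya wins.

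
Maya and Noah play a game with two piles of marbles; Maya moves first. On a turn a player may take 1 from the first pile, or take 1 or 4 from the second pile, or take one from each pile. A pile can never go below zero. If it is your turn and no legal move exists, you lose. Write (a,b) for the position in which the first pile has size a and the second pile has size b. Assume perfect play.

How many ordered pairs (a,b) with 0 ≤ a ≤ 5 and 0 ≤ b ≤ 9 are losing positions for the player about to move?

17

Build the W/L table. Terminal = L. A non-terminal position is W if it has a move to some L; otherwise it is L.
Every move lowers a or b (never raises either), so fill the grid row by row in increasing a, and left to right within a row: each cell's successors are then already labelled.
      b=0  b=1  b=2  b=3  b=4  b=5  b=6  b=7  b=8  b=9
a=0:    L    W    L    W    W    L    W    L    W    W
a=1:    W    W    W    W    L    W    W    W    W    L
a=2:    L    W    L    W    W    W    W    L    W    W
a=3:    W    W    W    W    L    W    L    W    W    L
a=4:    L    W    L    W    W    W    W    W    L    W
a=5:    W    W    W    W    L    W    L    W    W    W
Cells with no legal move (terminal, hence L): (0,0).
The remaining L cells, each justified by listing all of its moves:
(0,2): →(0,1)(W) only, which is W, so L
(0,5): →(0,4)(W), (0,1)(W) — all W, so L
(0,7): →(0,6)(W), (0,3)(W) — all W, so L
(1,4): →(0,4)(W), (1,3)(W), (1,0)(W), (0,3)(W) — all W, so L
(1,9): →(0,9)(W), (1,8)(W), (1,5)(W), (0,8)(W) — all W, so L
(2,0): →(1,0)(W) only, which is W, so L
(2,2): →(1,2)(W), (2,1)(W), (1,1)(W) — all W, so L
(2,7): →(1,7)(W), (2,6)(W), (2,3)(W), (1,6)(W) — all W, so L
(3,4): →(2,4)(W), (3,3)(W), (3,0)(W), (2,3)(W) — all W, so L
(3,6): →(2,6)(W), (3,5)(W), (3,2)(W), (2,5)(W) — all W, so L
(3,9): →(2,9)(W), (3,8)(W), (3,5)(W), (2,8)(W) — all W, so L
(4,0): →(3,0)(W) only, which is W, so L
(4,2): →(3,2)(W), (4,1)(W), (3,1)(W) — all W, so L
(4,8): →(3,8)(W), (4,7)(W), (4,4)(W), (3,7)(W) — all W, so L
(5,4): →(4,4)(W), (5,3)(W), (5,0)(W), (4,3)(W) — all W, so L
(5,6): →(4,6)(W), (5,5)(W), (5,2)(W), (4,5)(W) — all W, so L
Every other cell has at least one move into one of the L cells above, so it is W.
L cells per row: a=0: 4, a=1: 2, a=2: 3, a=3: 3, a=4: 3, a=5: 2; total 17.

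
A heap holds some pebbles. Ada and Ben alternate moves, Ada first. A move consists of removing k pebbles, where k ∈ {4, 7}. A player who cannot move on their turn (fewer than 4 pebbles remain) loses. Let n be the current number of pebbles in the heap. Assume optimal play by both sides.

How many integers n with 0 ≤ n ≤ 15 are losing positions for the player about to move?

8

Positions with no move are L. A position that does have a move is losing for the player to move precisely when every available move leads to a winning position for the opponent. Fill in the labels:
n=0: no move → L
n=1: no move → L
n=2: no move → L
n=3: no move → L
n=4: can move to 0, which is L ⇒ W
n=5: can move to 1, which is L ⇒ W
n=6: can move to 2, which is L ⇒ W
n=7: can move to 3, which is L ⇒ W
n=8: can move to 1, which is L ⇒ W
n=9: can move to 2, which is L ⇒ W
n=10: can move to 3, which is L ⇒ W
n=11: moves to 7(W), 4(W); every one is W ⇒ L
n=12: moves to 8(W), 5(W); every one is W ⇒ L
n=13: moves to 9(W), 6(W); every one is W ⇒ L
n=14: moves to 10(W), 7(W); every one is W ⇒ L
n=15: can move to 11, which is L ⇒ W
L entries with 0 ≤ n ≤ 15: n = 0, 1, 2, 3, 11, 12, 13, 14; that makes 8.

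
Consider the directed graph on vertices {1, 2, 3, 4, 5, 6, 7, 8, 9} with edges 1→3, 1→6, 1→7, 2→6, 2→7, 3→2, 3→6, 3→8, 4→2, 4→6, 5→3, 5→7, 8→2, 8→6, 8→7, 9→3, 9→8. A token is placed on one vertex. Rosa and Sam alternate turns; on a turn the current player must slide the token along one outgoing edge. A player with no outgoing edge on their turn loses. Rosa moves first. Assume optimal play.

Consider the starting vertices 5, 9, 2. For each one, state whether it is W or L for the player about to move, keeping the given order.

Compute win/loss labels from the base case upward. A position with no move is L. Any other position is W if it can reach an L in one move, else L.
Every edge goes from a vertex to one that appears earlier in the order 7, 6, 2, 8, 4, 3, 5, 9, 1, so processing vertices in that order labels each vertex after all of its successors.
7: no outgoing edge → L
6: no outgoing edge → L
2: reaches L-position 6 → W
8: reaches L-position 6 → W
4: reaches L-position 6 → W
3: reaches L-position 6 → W
5: reaches L-position 7 → W
9: only reaches 3(W), 8(W), all W → L
1: reaches L-position 6 → W

5: W, 9: L, 2: W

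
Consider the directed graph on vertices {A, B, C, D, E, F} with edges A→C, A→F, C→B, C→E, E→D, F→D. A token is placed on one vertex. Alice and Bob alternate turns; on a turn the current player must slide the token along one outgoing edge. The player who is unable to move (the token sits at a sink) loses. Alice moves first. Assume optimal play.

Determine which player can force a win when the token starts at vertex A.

Positions with no move are L. A position that does have a move is losing for the player to move precisely when every available move leads to a winning position for the opponent. Fill in the labels:
Every edge goes from a vertex to one that appears earlier in the order B, D, E, F, C, A, so processing vertices in that order labels each vertex after all of its successors.
B: no outgoing edge → L
D: no outgoing edge → L
E: can move to D, which is L ⇒ W
F: can move to D, which is L ⇒ W
C: can move to B, which is L ⇒ W
A: moves to C(W), F(W); every one is W ⇒ L
The starting position A is L: whatever Alice does, the opponent receives a W position.

Bob wins.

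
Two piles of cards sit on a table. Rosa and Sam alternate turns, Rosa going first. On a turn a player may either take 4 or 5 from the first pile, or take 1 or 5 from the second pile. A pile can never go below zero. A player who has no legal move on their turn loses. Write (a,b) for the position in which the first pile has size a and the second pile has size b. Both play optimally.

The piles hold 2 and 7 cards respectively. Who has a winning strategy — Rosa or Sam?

Compute win/loss labels from the base case upward. A position with no move is L. Any other position is W if it can reach an L in one move, else L.
No move ever increases a pile, so every position that can arise here has a ≤ 2 and b ≤ 7; it is enough to label the cells with 0 ≤ a ≤ 2 and 0 ≤ b ≤ 7.
Every move lowers a or b (never raises either), so fill the grid row by row in increasing a, and left to right within a row: each cell's successors are then already labelled.
      b=0  b=1  b=2  b=3  b=4  b=5  b=6  b=7
a=0:    L    W    L    W    L    W    L    W
a=1:    L    W    L    W    L    W    L    W
a=2:    L    W    L    W    L    W    L    W
Cells with no legal move (terminal, hence L): (0,0), (1,0), (2,0).
The remaining L cells, each justified by listing all of its moves:
(0,2): only reaches (0,1)(W), which is W → L
(0,4): only reaches (0,3)(W), which is W → L
(0,6): only reaches (0,5)(W), (0,1)(W), all W → L
(1,2): only reaches (1,1)(W), which is W → L
(1,4): only reaches (1,3)(W), which is W → L
(1,6): only reaches (1,5)(W), (1,1)(W), all W → L
(2,2): only reaches (2,1)(W), which is W → L
(2,4): only reaches (2,3)(W), which is W → L
(2,6): only reaches (2,5)(W), (2,1)(W), all W → L
Every other cell has at least one move into one of the L cells above, so it is W.
The starting position (2,7) is W: Rosa should move to (2,6), handing over an L position.

Rosa wins.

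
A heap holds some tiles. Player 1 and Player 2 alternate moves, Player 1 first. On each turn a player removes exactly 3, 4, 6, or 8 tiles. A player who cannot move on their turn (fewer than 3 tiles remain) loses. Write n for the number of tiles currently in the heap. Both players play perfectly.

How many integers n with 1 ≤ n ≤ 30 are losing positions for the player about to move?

8

Use the standard recursion: the mover loses at a terminal position; elsewhere, the mover wins exactly when some move hands the opponent an L position.
n=0: no move → L
n=1: no move → L
n=2: no move → L
n=3: reaches L-position 0 → W
n=4: reaches L-position 1 → W
n=5: reaches L-position 2 → W
n=6: reaches L-position 2 → W
n=7: reaches L-position 1 → W
n=8: reaches L-position 2 → W
n=9: reaches L-position 1 → W
n=10: reaches L-position 2 → W
n=11: only reaches 8(W), 7(W), 5(W), 3(W), all W → L
n=12: only reaches 9(W), 8(W), 6(W), 4(W), all W → L
n=13: only reaches 10(W), 9(W), 7(W), 5(W), all W → L
n=14: reaches L-position 11 → W
n=15: reaches L-position 12 → W
n=16: reaches L-position 13 → W
n=17: reaches L-position 13 → W
n=18: reaches L-position 12 → W
n=19: reaches L-position 13 → W
n=20: reaches L-position 12 → W
n=21: reaches L-position 13 → W
n=22: only reaches 19(W), 18(W), 16(W), 14(W), all W → L
n=23: only reaches 20(W), 19(W), 17(W), 15(W), all W → L
n=24: only reaches 21(W), 20(W), 18(W), 16(W), all W → L
n=25: reaches L-position 22 → W
n=26: reaches L-position 23 → W
n=27: reaches L-position 24 → W
n=28: reaches L-position 24 → W
n=29: reaches L-position 23 → W
n=30: reaches L-position 24 → W
L entries with 1 ≤ n ≤ 30 (n=0 is outside the asked range and is not counted): n = 1, 2, 11, 12, 13, 22, 23, 24; that makes 8.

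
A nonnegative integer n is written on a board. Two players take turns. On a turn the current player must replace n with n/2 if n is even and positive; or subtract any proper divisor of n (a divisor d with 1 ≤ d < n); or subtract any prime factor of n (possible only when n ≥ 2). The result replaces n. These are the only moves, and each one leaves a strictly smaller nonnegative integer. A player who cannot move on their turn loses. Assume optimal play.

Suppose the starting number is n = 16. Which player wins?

Classify positions by backward induction: terminal positions (no move available) are L. From any other position, the mover wins iff some move reaches an L.
n=0: no move → L
n=1: no move → L
n=2: reaches L-position 0 → W
n=3: reaches L-position 0 → W
n=4: only reaches 2(W), 3(W), all W → L
n=5: reaches L-position 0 → W
n=6: reaches L-position 4 → W
n=7: reaches L-position 0 → W
n=8: reaches L-position 4 → W
n=9: only reaches 6(W), 8(W), all W → L
n=10: reaches L-position 9 → W
n=11: reaches L-position 0 → W
n=12: reaches L-position 9 → W
n=13: reaches L-position 0 → W
n=14: only reaches 7(W), 12(W), 13(W), all W → L
n=15: reaches L-position 14 → W
n=16: reaches L-position 14 → W
The starting position 16 is W: the player to move should move to 14, handing over an L position.

The first player wins.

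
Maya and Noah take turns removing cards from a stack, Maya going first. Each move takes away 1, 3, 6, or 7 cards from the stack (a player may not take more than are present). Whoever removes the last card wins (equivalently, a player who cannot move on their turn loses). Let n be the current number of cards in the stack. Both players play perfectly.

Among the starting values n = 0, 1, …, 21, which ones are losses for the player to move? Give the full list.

Classify positions by backward induction: terminal positions (no move available) are L. From any other position, the mover wins iff some move reaches an L.
n=0: no move → L
n=1: W (go to 0, an L position)
n=2: L (sole option 1(W) is W)
n=3: W (go to 2, an L position)
n=4: L (options 3(W), 1(W) are all W)
n=5: W (go to 4, an L position)
n=6: W (go to 0, an L position)
n=7: W (go to 4, an L position)
n=8: W (go to 2, an L position)
n=9: W (go to 2, an L position)
n=10: W (go to 4, an L position)
n=11: W (go to 4, an L position)
n=12: L (options 11(W), 9(W), 6(W), 5(W) are all W)
n=13: W (go to 12, an L position)
n=14: L (options 13(W), 11(W), 8(W), 7(W) are all W)
n=15: W (go to 14, an L position)
n=16: L (options 15(W), 13(W), 10(W), 9(W) are all W)
n=17: W (go to 16, an L position)
n=18: W (go to 12, an L position)
n=19: W (go to 16, an L position)
n=20: W (go to 14, an L position)
n=21: W (go to 14, an L position)
Reading off the rows marked L gives the requested list; there are 6 such values of n.

0, 2, 4, 12, 14, 16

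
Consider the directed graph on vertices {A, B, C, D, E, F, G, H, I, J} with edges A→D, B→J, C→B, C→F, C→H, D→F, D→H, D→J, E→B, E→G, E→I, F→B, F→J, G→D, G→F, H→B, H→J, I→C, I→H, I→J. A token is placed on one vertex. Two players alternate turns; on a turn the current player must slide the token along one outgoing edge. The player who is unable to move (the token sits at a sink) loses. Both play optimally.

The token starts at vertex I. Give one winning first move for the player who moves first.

Build the W/L table. Terminal = L. A non-terminal position is W if it has a move to some L; otherwise it is L.
Every edge goes from a vertex to one that appears earlier in the order J, B, F, H, D, C, G, I, A, E, so processing vertices in that order labels each vertex after all of its successors.
J: no outgoing edge → L
B: can move to J, which is L ⇒ W
F: can move to J, which is L ⇒ W
H: can move to J, which is L ⇒ W
D: can move to J, which is L ⇒ W
C: moves to H(W), F(W), B(W); every one is W ⇒ L
G: moves to D(W), F(W); every one is W ⇒ L
I: can move to C, which is L ⇒ W
A: the only move is to D(W), a W ⇒ L
E: can move to G, which is L ⇒ W
From I, the L positions reachable in one move are: C, J. Any move reaching one of these is winning.

Move to C.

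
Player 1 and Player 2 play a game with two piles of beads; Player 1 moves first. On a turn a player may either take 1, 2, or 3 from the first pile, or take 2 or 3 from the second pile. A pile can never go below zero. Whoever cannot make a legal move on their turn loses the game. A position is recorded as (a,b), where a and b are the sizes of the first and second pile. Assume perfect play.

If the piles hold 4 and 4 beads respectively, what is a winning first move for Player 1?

Move to (2,4).

Positions with no move are L. A position that does have a move is losing for the player to move precisely when every available move leads to a winning position for the opponent. Fill in the labels:
No move ever increases a pile, so every position that can arise here has a ≤ 4 and b ≤ 4; it is enough to label the cells with 0 ≤ a ≤ 4 and 0 ≤ b ≤ 4.
Every move lowers a or b (never raises either), so fill the grid row by row in increasing a, and left to right within a row: each cell's successors are then already labelled.
      b=0  b=1  b=2  b=3  b=4
a=0:    L    L    W    W    W
a=1:    W    W    L    L    W
a=2:    W    W    W    W    L
a=3:    W    W    W    W    W
a=4:    L    L    W    W    W
Cells with no legal move (terminal, hence L): (0,0), (0,1).
The remaining L cells, each justified by listing all of its moves:
(1,2): only reaches (0,2)(W), (1,0)(W), all W → L
(1,3): only reaches (0,3)(W), (1,1)(W), (1,0)(W), all W → L
(2,4): only reaches (1,4)(W), (0,4)(W), (2,2)(W), (2,1)(W), all W → L
(4,0): only reaches (3,0)(W), (2,0)(W), (1,0)(W), all W → L
(4,1): only reaches (3,1)(W), (2,1)(W), (1,1)(W), all W → L
Every other cell has at least one move into one of the L cells above, so it is W.
From (4,4), the L positions reachable in one move are: (2,4), (4,1). Any move reaching one of these is winning.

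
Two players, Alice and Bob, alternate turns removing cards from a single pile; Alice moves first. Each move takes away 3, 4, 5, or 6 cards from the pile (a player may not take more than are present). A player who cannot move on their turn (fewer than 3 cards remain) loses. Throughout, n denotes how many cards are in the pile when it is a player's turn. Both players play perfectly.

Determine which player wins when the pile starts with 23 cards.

Work bottom-up. With no move the player to move loses. Otherwise the position is W if at least one move leads to an L position for the opponent, and L if every move leads to a W.
n=0: no move → L
n=1: no move → L
n=2: no move → L
n=3: can move to 0, which is L ⇒ W
n=4: can move to 1, which is L ⇒ W
n=5: can move to 2, which is L ⇒ W
n=6: can move to 2, which is L ⇒ W
n=7: can move to 2, which is L ⇒ W
n=8: can move to 2, which is L ⇒ W
n=9: moves to 6(W), 5(W), 4(W), 3(W); every one is W ⇒ L
n=10: moves to 7(W), 6(W), 5(W), 4(W); every one is W ⇒ L
n=11: moves to 8(W), 7(W), 6(W), 5(W); every one is W ⇒ L
n=12: can move to 9, which is L ⇒ W
n=13: can move to 10, which is L ⇒ W
n=14: can move to 11, which is L ⇒ W
n=15: can move to 11, which is L ⇒ W
n=16: can move to 11, which is L ⇒ W
n=17: can move to 11, which is L ⇒ W
n=18: moves to 15(W), 14(W), 13(W), 12(W); every one is W ⇒ L
n=19: moves to 16(W), 15(W), 14(W), 13(W); every one is W ⇒ L
n=20: moves to 17(W), 16(W), 15(W), 14(W); every one is W ⇒ L
n=21: can move to 18, which is L ⇒ W
n=22: can move to 19, which is L ⇒ W
n=23: can move to 20, which is L ⇒ W
From 23 Alice can remove 3, leaving 20, reaching an L position.

Alice wins.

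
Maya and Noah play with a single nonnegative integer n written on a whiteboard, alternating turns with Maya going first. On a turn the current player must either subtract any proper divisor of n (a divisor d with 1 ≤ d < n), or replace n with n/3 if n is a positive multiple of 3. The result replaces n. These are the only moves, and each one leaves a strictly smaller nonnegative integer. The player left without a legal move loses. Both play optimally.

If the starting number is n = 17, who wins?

Noah wins.

Build the W/L table. Terminal = L. A non-terminal position is W if it has a move to some L; otherwise it is L.
n=0: no move → L
n=1: no move → L
n=2: W (go to 1, an L position)
n=3: W (go to 1, an L position)
n=4: L (options 2(W), 3(W) are all W)
n=5: W (go to 4, an L position)
n=6: W (go to 4, an L position)
n=7: L (sole option 6(W) is W)
n=8: W (go to 4, an L position)
n=9: L (options 3(W), 6(W), 8(W) are all W)
n=10: W (go to 9, an L position)
n=11: L (sole option 10(W) is W)
n=12: W (go to 4, an L position)
n=13: L (sole option 12(W) is W)
n=14: W (go to 7, an L position)
n=15: L (options 5(W), 10(W), 12(W), 14(W) are all W)
n=16: W (go to 15, an L position)
n=17: L (sole option 16(W) is W)
Every move from 17 reaches a W position, so the mover loses.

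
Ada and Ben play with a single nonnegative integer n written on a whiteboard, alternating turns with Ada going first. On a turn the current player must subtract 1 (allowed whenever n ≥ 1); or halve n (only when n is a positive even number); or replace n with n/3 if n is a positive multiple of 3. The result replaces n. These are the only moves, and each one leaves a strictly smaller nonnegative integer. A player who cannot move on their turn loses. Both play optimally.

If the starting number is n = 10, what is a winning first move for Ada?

Compute win/loss labels from the base case upward. A position with no move is L. Any other position is W if it can reach an L in one move, else L.
n=0: no move → L
n=1: W (go to 0, an L position)
n=2: L (sole option 1(W) is W)
n=3: W (go to 2, an L position)
n=4: W (go to 2, an L position)
n=5: L (sole option 4(W) is W)
n=6: W (go to 2, an L position)
n=7: L (sole option 6(W) is W)
n=8: W (go to 7, an L position)
n=9: L (options 3(W), 8(W) are all W)
n=10: W (go to 5, an L position)
From 10, the L positions reachable in one move are: 5, 9. Any move reaching one of these is winning.

Move to 5.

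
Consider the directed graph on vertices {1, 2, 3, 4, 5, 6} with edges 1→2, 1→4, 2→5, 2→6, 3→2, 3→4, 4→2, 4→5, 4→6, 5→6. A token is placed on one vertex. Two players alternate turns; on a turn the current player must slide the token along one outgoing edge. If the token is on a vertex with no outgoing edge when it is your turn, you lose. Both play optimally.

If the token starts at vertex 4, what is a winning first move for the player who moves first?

Move to 6.

Work bottom-up. With no move the player to move loses. Otherwise the position is W if at least one move leads to an L position for the opponent, and L if every move leads to a W.
Every edge goes from a vertex to one that appears earlier in the order 6, 5, 2, 4, 1, 3, so processing vertices in that order labels each vertex after all of its successors.
6: no outgoing edge → L
5: W (go to 6, an L position)
2: W (go to 6, an L position)
4: W (go to 6, an L position)
1: L (options 4(W), 2(W) are all W)
3: L (options 4(W), 2(W) are all W)
From 4, the L positions reachable in one move are: 6.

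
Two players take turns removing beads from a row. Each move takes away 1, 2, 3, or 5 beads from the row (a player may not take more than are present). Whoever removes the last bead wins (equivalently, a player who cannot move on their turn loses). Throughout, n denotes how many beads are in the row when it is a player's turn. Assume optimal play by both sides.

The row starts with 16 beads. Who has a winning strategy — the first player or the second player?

The second player wins.

Label each position W (a win for the player to move) or L (a loss). A position with no legal move is L; any other position is W exactly when some move reaches an L, and L when every move reaches a W.
n=0: no move → L
n=1: reaches L-position 0 → W
n=2: reaches L-position 0 → W
n=3: reaches L-position 0 → W
n=4: only reaches 3(W), 2(W), 1(W), all W → L
n=5: reaches L-position 4 → W
n=6: reaches L-position 4 → W
n=7: reaches L-position 4 → W
n=8: only reaches 7(W), 6(W), 5(W), 3(W), all W → L
n=9: reaches L-position 8 → W
n=10: reaches L-position 8 → W
n=11: reaches L-position 8 → W
n=12: only reaches 11(W), 10(W), 9(W), 7(W), all W → L
n=13: reaches L-position 12 → W
n=14: reaches L-position 12 → W
n=15: reaches L-position 12 → W
n=16: only reaches 15(W), 14(W), 13(W), 11(W), all W → L
Every move from 16 reaches a W position, so the mover loses.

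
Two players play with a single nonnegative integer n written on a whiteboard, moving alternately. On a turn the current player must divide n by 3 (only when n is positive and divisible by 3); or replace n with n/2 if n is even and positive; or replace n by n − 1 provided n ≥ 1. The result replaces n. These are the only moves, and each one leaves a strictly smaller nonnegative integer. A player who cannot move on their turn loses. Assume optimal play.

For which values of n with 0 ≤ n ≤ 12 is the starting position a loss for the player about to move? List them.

0, 2, 5, 7, 9, 11

Positions with no move are L. A position that does have a move is losing for the player to move precisely when every available move leads to a winning position for the opponent. Fill in the labels:
n=0: no move → L
n=1: W (go to 0, an L position)
n=2: L (sole option 1(W) is W)
n=3: W (go to 2, an L position)
n=4: W (go to 2, an L position)
n=5: L (sole option 4(W) is W)
n=6: W (go to 2, an L position)
n=7: L (sole option 6(W) is W)
n=8: W (go to 7, an L position)
n=9: L (options 3(W), 8(W) are all W)
n=10: W (go to 5, an L position)
n=11: L (sole option 10(W) is W)
n=12: W (go to 11, an L position)
Reading off the rows marked L gives the requested list; there are 6 such values of n.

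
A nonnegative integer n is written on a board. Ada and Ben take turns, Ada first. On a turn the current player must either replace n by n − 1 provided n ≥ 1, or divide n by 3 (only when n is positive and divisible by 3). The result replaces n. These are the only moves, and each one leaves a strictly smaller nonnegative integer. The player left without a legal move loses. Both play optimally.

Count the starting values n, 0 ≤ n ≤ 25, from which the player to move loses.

12

Positions with no move are L. A position that does have a move is losing for the player to move precisely when every available move leads to a winning position for the opponent. Fill in the labels:
n=0: no move → L
n=1: reaches L-position 0 → W
n=2: only reaches 1(W), which is W → L
n=3: reaches L-position 2 → W
n=4: only reaches 3(W), which is W → L
n=5: reaches L-position 4 → W
n=6: reaches L-position 2 → W
n=7: only reaches 6(W), which is W → L
n=8: reaches L-position 7 → W
n=9: only reaches 3(W), 8(W), all W → L
n=10: reaches L-position 9 → W
n=11: only reaches 10(W), which is W → L
n=12: reaches L-position 4 → W
n=13: only reaches 12(W), which is W → L
n=14: reaches L-position 13 → W
n=15: only reaches 5(W), 14(W), all W → L
n=16: reaches L-position 15 → W
n=17: only reaches 16(W), which is W → L
n=18: reaches L-position 17 → W
n=19: only reaches 18(W), which is W → L
n=20: reaches L-position 19 → W
n=21: reaches L-position 7 → W
n=22: only reaches 21(W), which is W → L
n=23: reaches L-position 22 → W
n=24: only reaches 8(W), 23(W), all W → L
n=25: reaches L-position 24 → W
L entries with 0 ≤ n ≤ 25: n = 0, 2, 4, 7, 9, 11, 13, 15, 17, 19, 22, 24; that makes 12.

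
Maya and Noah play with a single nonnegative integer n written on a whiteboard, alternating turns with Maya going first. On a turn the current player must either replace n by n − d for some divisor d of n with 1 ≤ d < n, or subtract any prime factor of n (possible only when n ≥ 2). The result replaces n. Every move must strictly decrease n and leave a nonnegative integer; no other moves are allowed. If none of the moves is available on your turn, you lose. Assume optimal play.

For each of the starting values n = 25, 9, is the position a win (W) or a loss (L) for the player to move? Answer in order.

25: W, 9: L

Label each position W (a win for the player to move) or L (a loss). A position with no legal move is L; any other position is W exactly when some move reaches an L, and L when every move reaches a W.
n=0: no move → L
n=1: no move → L
n=2: reaches L-position 0 → W
n=3: reaches L-position 0 → W
n=4: only reaches 2(W), 3(W), all W → L
n=5: reaches L-position 0 → W
n=6: reaches L-position 4 → W
n=7: reaches L-position 0 → W
n=8: reaches L-position 4 → W
n=9: only reaches 6(W), 8(W), all W → L
n=10: reaches L-position 9 → W
n=11: reaches L-position 0 → W
n=12: reaches L-position 9 → W
n=13: reaches L-position 0 → W
n=14: only reaches 7(W), 12(W), 13(W), all W → L
n=15: reaches L-position 14 → W
n=16: reaches L-position 14 → W
n=17: reaches L-position 0 → W
n=18: reaches L-position 9 → W
n=19: reaches L-position 0 → W
n=20: only reaches 10(W), 15(W), 16(W), 18(W), 19(W), all W → L
n=21: reaches L-position 14 → W
n=22: reaches L-position 20 → W
n=23: reaches L-position 0 → W
n=24: reaches L-position 20 → W
n=25: reaches L-position 20 → W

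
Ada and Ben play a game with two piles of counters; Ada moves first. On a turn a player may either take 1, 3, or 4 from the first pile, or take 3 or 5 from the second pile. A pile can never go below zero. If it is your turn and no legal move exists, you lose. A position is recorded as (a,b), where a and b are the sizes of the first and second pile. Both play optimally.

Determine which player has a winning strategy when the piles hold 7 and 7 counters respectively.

Compute win/loss labels from the base case upward. A position with no move is L. Any other position is W if it can reach an L in one move, else L.
No move ever increases a pile, so every position that can arise here has a ≤ 7 and b ≤ 7; it is enough to label the cells with 0 ≤ a ≤ 7 and 0 ≤ b ≤ 7.
Every move lowers a or b (never raises either), so fill the grid row by row in increasing a, and left to right within a row: each cell's successors are then already labelled.
      b=0  b=1  b=2  b=3  b=4  b=5  b=6  b=7
a=0:    L    L    L    W    W    W    W    W
a=1:    W    W    W    L    L    L    W    W
a=2:    L    L    L    W    W    W    W    W
a=3:    W    W    W    L    L    L    W    W
a=4:    W    W    W    W    W    W    L    L
a=5:    W    W    W    W    W    W    W    W
a=6:    W    W    W    W    W    W    L    L
a=7:    L    L    L    W    W    W    W    W
Cells with no legal move (terminal, hence L): (0,0), (0,1), (0,2).
The remaining L cells, each justified by listing all of its moves:
(1,3): L (options (0,3)(W), (1,0)(W) are all W)
(1,4): L (options (0,4)(W), (1,1)(W) are all W)
(1,5): L (options (0,5)(W), (1,2)(W), (1,0)(W) are all W)
(2,0): L (sole option (1,0)(W) is W)
(2,1): L (sole option (1,1)(W) is W)
(2,2): L (sole option (1,2)(W) is W)
(3,3): L (options (2,3)(W), (0,3)(W), (3,0)(W) are all W)
(3,4): L (options (2,4)(W), (0,4)(W), (3,1)(W) are all W)
(3,5): L (options (2,5)(W), (0,5)(W), (3,2)(W), (3,0)(W) are all W)
(4,6): L (options (3,6)(W), (1,6)(W), (0,6)(W), (4,3)(W), (4,1)(W) are all W)
(4,7): L (options (3,7)(W), (1,7)(W), (0,7)(W), (4,4)(W), (4,2)(W) are all W)
(6,6): L (options (5,6)(W), (3,6)(W), (2,6)(W), (6,3)(W), (6,1)(W) are all W)
(6,7): L (options (5,7)(W), (3,7)(W), (2,7)(W), (6,4)(W), (6,2)(W) are all W)
(7,0): L (options (6,0)(W), (4,0)(W), (3,0)(W) are all W)
(7,1): L (options (6,1)(W), (4,1)(W), (3,1)(W) are all W)
(7,2): L (options (6,2)(W), (4,2)(W), (3,2)(W) are all W)
Every other cell has at least one move into one of the L cells above, so it is W.
The starting position (7,7) is W: Ada should move to (6,7), handing over an L position.

Ada wins.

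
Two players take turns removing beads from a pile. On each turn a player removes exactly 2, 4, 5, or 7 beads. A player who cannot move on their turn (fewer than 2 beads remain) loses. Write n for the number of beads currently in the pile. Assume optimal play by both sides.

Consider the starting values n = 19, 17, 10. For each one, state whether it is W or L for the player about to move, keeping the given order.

Use the standard recursion: the mover loses at a terminal position; elsewhere, the mover wins exactly when some move hands the opponent an L position.
n=0: no move → L
n=1: no move → L
n=2: can move to 0, which is L ⇒ W
n=3: can move to 1, which is L ⇒ W
n=4: can move to 0, which is L ⇒ W
n=5: can move to 1, which is L ⇒ W
n=6: can move to 1, which is L ⇒ W
n=7: can move to 0, which is L ⇒ W
n=8: can move to 1, which is L ⇒ W
n=9: moves to 7(W), 5(W), 4(W), 2(W); every one is W ⇒ L
n=10: moves to 8(W), 6(W), 5(W), 3(W); every one is W ⇒ L
n=11: can move to 9, which is L ⇒ W
n=12: can move to 10, which is L ⇒ W
n=13: can move to 9, which is L ⇒ W
n=14: can move to 10, which is L ⇒ W
n=15: can move to 10, which is L ⇒ W
n=16: can move to 9, which is L ⇒ W
n=17: can move to 10, which is L ⇒ W
n=18: moves to 16(W), 14(W), 13(W), 11(W); every one is W ⇒ L
n=19: moves to 17(W), 15(W), 14(W), 12(W); every one is W ⇒ L

19: L, 17: W, 10: L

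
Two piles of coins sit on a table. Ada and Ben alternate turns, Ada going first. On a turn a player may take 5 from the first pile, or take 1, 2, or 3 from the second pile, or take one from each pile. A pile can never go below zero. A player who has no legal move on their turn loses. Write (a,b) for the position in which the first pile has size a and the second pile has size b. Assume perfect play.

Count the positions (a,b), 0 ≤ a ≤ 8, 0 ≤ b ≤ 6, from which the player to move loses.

Build the W/L table. Terminal = L. A non-terminal position is W if it has a move to some L; otherwise it is L.
Every move lowers a or b (never raises either), so fill the grid row by row in increasing a, and left to right within a row: each cell's successors are then already labelled.
      b=0  b=1  b=2  b=3  b=4  b=5  b=6
a=0:    L    W    W    W    L    W    W
a=1:    L    W    W    W    L    W    W
a=2:    L    W    W    W    L    W    W
a=3:    L    W    W    W    L    W    W
a=4:    L    W    W    W    L    W    W
a=5:    W    W    L    W    W    W    L
a=6:    W    L    W    W    W    L    W
a=7:    W    L    W    W    W    L    W
a=8:    W    L    W    W    W    L    W
Cells with no legal move (terminal, hence L): (0,0), (1,0), (2,0), (3,0), (4,0).
The remaining L cells, each justified by listing all of its moves:
(0,4): →(0,3)(W), (0,2)(W), (0,1)(W) — all W, so L
(1,4): →(1,3)(W), (1,2)(W), (1,1)(W), (0,3)(W) — all W, so L
(2,4): →(2,3)(W), (2,2)(W), (2,1)(W), (1,3)(W) — all W, so L
(3,4): →(3,3)(W), (3,2)(W), (3,1)(W), (2,3)(W) — all W, so L
(4,4): →(4,3)(W), (4,2)(W), (4,1)(W), (3,3)(W) — all W, so L
(5,2): →(0,2)(W), (5,1)(W), (5,0)(W), (4,1)(W) — all W, so L
(5,6): →(0,6)(W), (5,5)(W), (5,4)(W), (5,3)(W), (4,5)(W) — all W, so L
(6,1): →(1,1)(W), (6,0)(W), (5,0)(W) — all W, so L
(6,5): →(1,5)(W), (6,4)(W), (6,3)(W), (6,2)(W), (5,4)(W) — all W, so L
(7,1): →(2,1)(W), (7,0)(W), (6,0)(W) — all W, so L
(7,5): →(2,5)(W), (7,4)(W), (7,3)(W), (7,2)(W), (6,4)(W) — all W, so L
(8,1): →(3,1)(W), (8,0)(W), (7,0)(W) — all W, so L
(8,5): →(3,5)(W), (8,4)(W), (8,3)(W), (8,2)(W), (7,4)(W) — all W, so L
Every other cell has at least one move into one of the L cells above, so it is W.
L cells per row: a=0: 2, a=1: 2, a=2: 2, a=3: 2, a=4: 2, a=5: 2, a=6: 2, a=7: 2, a=8: 2; total 18.

18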